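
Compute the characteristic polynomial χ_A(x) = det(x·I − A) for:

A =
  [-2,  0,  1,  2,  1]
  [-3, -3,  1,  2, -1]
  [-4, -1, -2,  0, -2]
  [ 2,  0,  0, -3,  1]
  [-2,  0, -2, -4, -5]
x^5 + 15*x^4 + 90*x^3 + 270*x^2 + 405*x + 243

Expanding det(x·I − A) (e.g. by cofactor expansion or by noting that A is similar to its Jordan form J, which has the same characteristic polynomial as A) gives
  χ_A(x) = x^5 + 15*x^4 + 90*x^3 + 270*x^2 + 405*x + 243
which factors as (x + 3)^5. The eigenvalues (with algebraic multiplicities) are λ = -3 with multiplicity 5.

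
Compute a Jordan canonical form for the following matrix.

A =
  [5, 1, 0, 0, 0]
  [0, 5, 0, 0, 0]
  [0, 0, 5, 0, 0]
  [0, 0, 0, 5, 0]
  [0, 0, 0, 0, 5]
J_2(5) ⊕ J_1(5) ⊕ J_1(5) ⊕ J_1(5)

The characteristic polynomial is
  det(x·I − A) = x^5 - 25*x^4 + 250*x^3 - 1250*x^2 + 3125*x - 3125 = (x - 5)^5

Eigenvalues and multiplicities (the geometric multiplicity of λ is n − rank(A − λI), which equals the number of Jordan blocks for λ):
  λ = 5: algebraic multiplicity = 5, geometric multiplicity = 4

Determining the block sizes for each eigenvalue:
  λ = 5: 4 blocks summing to 5 forces exactly one block of size 2 and the rest size 1 → block sizes [2, 1, 1, 1]

Assembling the blocks gives a Jordan form
J =
  [5, 1, 0, 0, 0]
  [0, 5, 0, 0, 0]
  [0, 0, 5, 0, 0]
  [0, 0, 0, 5, 0]
  [0, 0, 0, 0, 5]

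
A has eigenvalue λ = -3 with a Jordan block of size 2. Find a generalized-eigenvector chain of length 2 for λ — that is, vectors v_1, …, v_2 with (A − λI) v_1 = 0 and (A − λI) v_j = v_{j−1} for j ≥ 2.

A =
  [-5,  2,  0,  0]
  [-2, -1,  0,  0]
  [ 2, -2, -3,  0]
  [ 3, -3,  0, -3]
A Jordan chain for λ = -3 of length 2:
v_1 = (-2, -2, 2, 3)ᵀ
v_2 = (1, 0, 0, 0)ᵀ

Let N = A − (-3)·I. We want v_2 with N^2 v_2 = 0 but N^1 v_2 ≠ 0; then v_{j-1} := N · v_j for j = 2, …, 2.

Pick v_2 = (1, 0, 0, 0)ᵀ.
Then v_1 = N · v_2 = (-2, -2, 2, 3)ᵀ.

Sanity check: (A − (-3)·I) v_1 = (0, 0, 0, 0)ᵀ = 0. ✓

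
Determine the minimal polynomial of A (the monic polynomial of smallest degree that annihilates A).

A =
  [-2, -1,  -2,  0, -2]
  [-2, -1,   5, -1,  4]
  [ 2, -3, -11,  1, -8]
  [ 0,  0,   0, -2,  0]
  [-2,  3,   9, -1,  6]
x^3 + 6*x^2 + 12*x + 8

The characteristic polynomial is χ_A(x) = (x + 2)^5, so the eigenvalues are known. The minimal polynomial is
  m_A(x) = Π_λ (x − λ)^{k_λ}
where k_λ is the size of the *largest* Jordan block for λ (equivalently, the smallest k with (A − λI)^k v = 0 for every generalised eigenvector v of λ).

  λ = -2: largest Jordan block has size 3, contributing (x + 2)^3

So m_A(x) = (x + 2)^3 = x^3 + 6*x^2 + 12*x + 8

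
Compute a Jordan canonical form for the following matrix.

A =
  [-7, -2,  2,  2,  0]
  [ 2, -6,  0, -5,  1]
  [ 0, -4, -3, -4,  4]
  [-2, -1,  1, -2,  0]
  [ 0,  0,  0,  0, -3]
J_3(-5) ⊕ J_1(-3) ⊕ J_1(-3)

The characteristic polynomial is
  det(x·I − A) = x^5 + 21*x^4 + 174*x^3 + 710*x^2 + 1425*x + 1125 = (x + 3)^2*(x + 5)^3

Eigenvalues and multiplicities (the geometric multiplicity of λ is n − rank(A − λI), which equals the number of Jordan blocks for λ):
  λ = -5: algebraic multiplicity = 3, geometric multiplicity = 1
  λ = -3: algebraic multiplicity = 2, geometric multiplicity = 2

Determining the block sizes for each eigenvalue:
  λ = -5: one block (gm = 1), so the single block has size am = 3 → block sizes [3]
  λ = -3: gm = am = 2, so every block has size 1 → block sizes [1, 1]

Assembling the blocks gives a Jordan form
J =
  [-5,  1,  0,  0,  0]
  [ 0, -5,  1,  0,  0]
  [ 0,  0, -5,  0,  0]
  [ 0,  0,  0, -3,  0]
  [ 0,  0,  0,  0, -3]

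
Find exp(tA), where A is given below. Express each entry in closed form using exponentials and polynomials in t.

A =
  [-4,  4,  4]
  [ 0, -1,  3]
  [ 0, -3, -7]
e^{tA} =
  [exp(-4*t), 4*t*exp(-4*t), 4*t*exp(-4*t)]
  [0, 3*t*exp(-4*t) + exp(-4*t), 3*t*exp(-4*t)]
  [0, -3*t*exp(-4*t), -3*t*exp(-4*t) + exp(-4*t)]

Strategy: write A = P · J · P⁻¹ where J is a Jordan canonical form, so e^{tA} = P · e^{tJ} · P⁻¹, and e^{tJ} can be computed block-by-block.

A has Jordan form
J =
  [-4,  1,  0]
  [ 0, -4,  0]
  [ 0,  0, -4]
(up to reordering of blocks).

Per-block formulas:
  For a 1×1 block at λ = -4: exp(t · [-4]) = [e^(-4t)].
  For a 2×2 Jordan block J_2(-4): exp(t · J_2(-4)) = e^(-4t)·(I + t·N), where N is the 2×2 nilpotent shift.

After assembling e^{tJ} and conjugating by P, we get:

e^{tA} =
  [exp(-4*t), 4*t*exp(-4*t), 4*t*exp(-4*t)]
  [0, 3*t*exp(-4*t) + exp(-4*t), 3*t*exp(-4*t)]
  [0, -3*t*exp(-4*t), -3*t*exp(-4*t) + exp(-4*t)]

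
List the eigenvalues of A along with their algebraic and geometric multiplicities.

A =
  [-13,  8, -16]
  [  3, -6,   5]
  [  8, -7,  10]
λ = -3: alg = 3, geom = 1

Step 1 — factor the characteristic polynomial to read off the algebraic multiplicities:
  χ_A(x) = (x + 3)^3

Step 2 — compute geometric multiplicities via the rank-nullity identity g(λ) = n − rank(A − λI):
  rank(A − (-3)·I) = 2, so dim ker(A − (-3)·I) = n − 2 = 1

Summary:
  λ = -3: algebraic multiplicity = 3, geometric multiplicity = 1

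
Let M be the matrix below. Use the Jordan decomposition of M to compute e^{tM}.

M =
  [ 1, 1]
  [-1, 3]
e^{tM} =
  [-t*exp(2*t) + exp(2*t), t*exp(2*t)]
  [-t*exp(2*t), t*exp(2*t) + exp(2*t)]

Strategy: write M = P · J · P⁻¹ where J is a Jordan canonical form, so e^{tM} = P · e^{tJ} · P⁻¹, and e^{tJ} can be computed block-by-block.

M has Jordan form
J =
  [2, 1]
  [0, 2]
(up to reordering of blocks).

Per-block formulas:
  For a 2×2 Jordan block J_2(2): exp(t · J_2(2)) = e^(2t)·(I + t·N), where N is the 2×2 nilpotent shift.

After assembling e^{tJ} and conjugating by P, we get:

e^{tM} =
  [-t*exp(2*t) + exp(2*t), t*exp(2*t)]
  [-t*exp(2*t), t*exp(2*t) + exp(2*t)]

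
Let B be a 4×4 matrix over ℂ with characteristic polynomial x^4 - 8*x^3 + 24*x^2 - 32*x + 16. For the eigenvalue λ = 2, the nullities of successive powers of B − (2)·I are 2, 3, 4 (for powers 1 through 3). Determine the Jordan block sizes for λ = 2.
Block sizes for λ = 2: [3, 1]

From the dimensions of kernels of powers, the number of Jordan blocks of size at least j is d_j − d_{j−1} where d_j = dim ker(N^j) (with d_0 = 0). Computing the differences gives [2, 1, 1].
The number of blocks of size exactly k is (#blocks of size ≥ k) − (#blocks of size ≥ k + 1), so the partition is: 1 block(s) of size 1, 1 block(s) of size 3.
In nonincreasing order the block sizes are [3, 1].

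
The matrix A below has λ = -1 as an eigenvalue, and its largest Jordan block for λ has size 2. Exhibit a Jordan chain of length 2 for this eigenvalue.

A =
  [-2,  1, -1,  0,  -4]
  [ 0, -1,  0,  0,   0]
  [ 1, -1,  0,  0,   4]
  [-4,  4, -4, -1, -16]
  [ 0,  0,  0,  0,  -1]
A Jordan chain for λ = -1 of length 2:
v_1 = (-1, 0, 1, -4, 0)ᵀ
v_2 = (1, 0, 0, 0, 0)ᵀ

Let N = A − (-1)·I. We want v_2 with N^2 v_2 = 0 but N^1 v_2 ≠ 0; then v_{j-1} := N · v_j for j = 2, …, 2.

Pick v_2 = (1, 0, 0, 0, 0)ᵀ.
Then v_1 = N · v_2 = (-1, 0, 1, -4, 0)ᵀ.

Sanity check: (A − (-1)·I) v_1 = (0, 0, 0, 0, 0)ᵀ = 0. ✓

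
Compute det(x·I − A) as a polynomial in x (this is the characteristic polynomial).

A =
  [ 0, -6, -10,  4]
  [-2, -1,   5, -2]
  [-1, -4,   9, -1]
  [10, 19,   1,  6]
x^4 - 14*x^3 + 36*x^2 + 216*x - 864

Expanding det(x·I − A) (e.g. by cofactor expansion or by noting that A is similar to its Jordan form J, which has the same characteristic polynomial as A) gives
  χ_A(x) = x^4 - 14*x^3 + 36*x^2 + 216*x - 864
which factors as (x - 6)^3*(x + 4). The eigenvalues (with algebraic multiplicities) are λ = -4 with multiplicity 1, λ = 6 with multiplicity 3.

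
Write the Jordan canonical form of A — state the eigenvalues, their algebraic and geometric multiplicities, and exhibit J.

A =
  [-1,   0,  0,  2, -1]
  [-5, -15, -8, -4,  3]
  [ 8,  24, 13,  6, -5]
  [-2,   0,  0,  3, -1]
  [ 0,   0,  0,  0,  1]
J_1(-3) ⊕ J_3(1) ⊕ J_1(1)

The characteristic polynomial is
  det(x·I − A) = x^5 - x^4 - 6*x^3 + 14*x^2 - 11*x + 3 = (x - 1)^4*(x + 3)

Eigenvalues and multiplicities (the geometric multiplicity of λ is n − rank(A − λI), which equals the number of Jordan blocks for λ):
  λ = -3: algebraic multiplicity = 1, geometric multiplicity = 1
  λ = 1: algebraic multiplicity = 4, geometric multiplicity = 2

Determining the block sizes for each eigenvalue:
  λ = -3: one block (gm = 1), so the single block has size am = 1 → block sizes [1]
  λ = 1: with am = 4 and gm = 2, the partition is not yet determined (e.g. several partitions of 4 into 2 parts exist). Let N = A − (1)·I. Computing rank(N^1) = 3, rank(N^2) = 2, rank(N^3) = 1; the number of blocks of size ≥ j is rank(N^{j−1}) − rank(N^j), giving [2, 1, 1]. So we have 1 block(s) of size 3, 1 block(s) of size 1 → block sizes [3, 1]

Assembling the blocks gives a Jordan form
J =
  [-3, 0, 0, 0, 0]
  [ 0, 1, 1, 0, 0]
  [ 0, 0, 1, 1, 0]
  [ 0, 0, 0, 1, 0]
  [ 0, 0, 0, 0, 1]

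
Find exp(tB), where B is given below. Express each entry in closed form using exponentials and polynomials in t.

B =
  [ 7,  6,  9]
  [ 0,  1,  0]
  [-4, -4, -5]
e^{tB} =
  [6*t*exp(t) + exp(t), 6*t*exp(t), 9*t*exp(t)]
  [0, exp(t), 0]
  [-4*t*exp(t), -4*t*exp(t), -6*t*exp(t) + exp(t)]

Strategy: write B = P · J · P⁻¹ where J is a Jordan canonical form, so e^{tB} = P · e^{tJ} · P⁻¹, and e^{tJ} can be computed block-by-block.

B has Jordan form
J =
  [1, 1, 0]
  [0, 1, 0]
  [0, 0, 1]
(up to reordering of blocks).

Per-block formulas:
  For a 2×2 Jordan block J_2(1): exp(t · J_2(1)) = e^(1t)·(I + t·N), where N is the 2×2 nilpotent shift.
  For a 1×1 block at λ = 1: exp(t · [1]) = [e^(1t)].

After assembling e^{tJ} and conjugating by P, we get:

e^{tB} =
  [6*t*exp(t) + exp(t), 6*t*exp(t), 9*t*exp(t)]
  [0, exp(t), 0]
  [-4*t*exp(t), -4*t*exp(t), -6*t*exp(t) + exp(t)]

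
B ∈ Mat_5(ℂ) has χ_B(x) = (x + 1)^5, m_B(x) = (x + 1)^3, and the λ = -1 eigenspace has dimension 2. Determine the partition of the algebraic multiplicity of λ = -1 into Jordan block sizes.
Block sizes for λ = -1: [3, 2]

Step 1 — from the characteristic polynomial, algebraic multiplicity of λ = -1 is 5. From dim ker(B − (-1)·I) = 2, there are exactly 2 Jordan blocks for λ = -1.
Step 2 — from the minimal polynomial, the factor (x + 1)^3 tells us the largest block for λ = -1 has size 3.
Step 3 — with total size 5, 2 blocks, and largest block 3, the block sizes (in nonincreasing order) are [3, 2].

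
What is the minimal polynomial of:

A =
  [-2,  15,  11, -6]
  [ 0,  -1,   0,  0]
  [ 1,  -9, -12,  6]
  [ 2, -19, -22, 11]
x^2 + 2*x + 1

The characteristic polynomial is χ_A(x) = (x + 1)^4, so the eigenvalues are known. The minimal polynomial is
  m_A(x) = Π_λ (x − λ)^{k_λ}
where k_λ is the size of the *largest* Jordan block for λ (equivalently, the smallest k with (A − λI)^k v = 0 for every generalised eigenvector v of λ).

  λ = -1: largest Jordan block has size 2, contributing (x + 1)^2

So m_A(x) = (x + 1)^2 = x^2 + 2*x + 1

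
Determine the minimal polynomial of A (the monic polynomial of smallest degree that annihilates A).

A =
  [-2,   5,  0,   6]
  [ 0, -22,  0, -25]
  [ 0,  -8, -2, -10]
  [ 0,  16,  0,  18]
x^3 + 6*x^2 + 12*x + 8

The characteristic polynomial is χ_A(x) = (x + 2)^4, so the eigenvalues are known. The minimal polynomial is
  m_A(x) = Π_λ (x − λ)^{k_λ}
where k_λ is the size of the *largest* Jordan block for λ (equivalently, the smallest k with (A − λI)^k v = 0 for every generalised eigenvector v of λ).

  λ = -2: largest Jordan block has size 3, contributing (x + 2)^3

So m_A(x) = (x + 2)^3 = x^3 + 6*x^2 + 12*x + 8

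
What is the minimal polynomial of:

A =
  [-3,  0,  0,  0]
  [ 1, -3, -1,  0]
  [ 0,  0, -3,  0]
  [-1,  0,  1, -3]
x^2 + 6*x + 9

The characteristic polynomial is χ_A(x) = (x + 3)^4, so the eigenvalues are known. The minimal polynomial is
  m_A(x) = Π_λ (x − λ)^{k_λ}
where k_λ is the size of the *largest* Jordan block for λ (equivalently, the smallest k with (A − λI)^k v = 0 for every generalised eigenvector v of λ).

  λ = -3: largest Jordan block has size 2, contributing (x + 3)^2

So m_A(x) = (x + 3)^2 = x^2 + 6*x + 9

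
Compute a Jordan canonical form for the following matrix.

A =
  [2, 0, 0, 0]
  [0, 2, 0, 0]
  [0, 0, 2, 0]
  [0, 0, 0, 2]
J_1(2) ⊕ J_1(2) ⊕ J_1(2) ⊕ J_1(2)

The characteristic polynomial is
  det(x·I − A) = x^4 - 8*x^3 + 24*x^2 - 32*x + 16 = (x - 2)^4

Eigenvalues and multiplicities (the geometric multiplicity of λ is n − rank(A − λI), which equals the number of Jordan blocks for λ):
  λ = 2: algebraic multiplicity = 4, geometric multiplicity = 4

Determining the block sizes for each eigenvalue:
  λ = 2: gm = am = 4, so every block has size 1 → block sizes [1, 1, 1, 1]

Assembling the blocks gives a Jordan form
J =
  [2, 0, 0, 0]
  [0, 2, 0, 0]
  [0, 0, 2, 0]
  [0, 0, 0, 2]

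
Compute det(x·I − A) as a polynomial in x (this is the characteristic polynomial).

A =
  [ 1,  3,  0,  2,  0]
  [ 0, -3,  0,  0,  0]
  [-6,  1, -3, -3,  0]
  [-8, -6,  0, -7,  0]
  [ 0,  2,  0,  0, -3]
x^5 + 15*x^4 + 90*x^3 + 270*x^2 + 405*x + 243

Expanding det(x·I − A) (e.g. by cofactor expansion or by noting that A is similar to its Jordan form J, which has the same characteristic polynomial as A) gives
  χ_A(x) = x^5 + 15*x^4 + 90*x^3 + 270*x^2 + 405*x + 243
which factors as (x + 3)^5. The eigenvalues (with algebraic multiplicities) are λ = -3 with multiplicity 5.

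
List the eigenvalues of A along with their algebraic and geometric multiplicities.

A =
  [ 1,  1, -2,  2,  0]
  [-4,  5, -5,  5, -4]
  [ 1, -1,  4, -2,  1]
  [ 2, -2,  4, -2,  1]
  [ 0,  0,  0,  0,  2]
λ = 2: alg = 5, geom = 2

Step 1 — factor the characteristic polynomial to read off the algebraic multiplicities:
  χ_A(x) = (x - 2)^5

Step 2 — compute geometric multiplicities via the rank-nullity identity g(λ) = n − rank(A − λI):
  rank(A − (2)·I) = 3, so dim ker(A − (2)·I) = n − 3 = 2

Summary:
  λ = 2: algebraic multiplicity = 5, geometric multiplicity = 2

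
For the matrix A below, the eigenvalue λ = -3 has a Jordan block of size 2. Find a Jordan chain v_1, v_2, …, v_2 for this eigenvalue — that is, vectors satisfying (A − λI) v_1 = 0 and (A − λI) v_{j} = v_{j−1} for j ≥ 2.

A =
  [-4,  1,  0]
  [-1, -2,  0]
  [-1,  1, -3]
A Jordan chain for λ = -3 of length 2:
v_1 = (-1, -1, -1)ᵀ
v_2 = (1, 0, 0)ᵀ

Let N = A − (-3)·I. We want v_2 with N^2 v_2 = 0 but N^1 v_2 ≠ 0; then v_{j-1} := N · v_j for j = 2, …, 2.

Pick v_2 = (1, 0, 0)ᵀ.
Then v_1 = N · v_2 = (-1, -1, -1)ᵀ.

Sanity check: (A − (-3)·I) v_1 = (0, 0, 0)ᵀ = 0. ✓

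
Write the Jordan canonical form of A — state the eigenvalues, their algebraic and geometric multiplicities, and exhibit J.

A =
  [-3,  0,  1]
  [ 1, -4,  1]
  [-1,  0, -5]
J_2(-4) ⊕ J_1(-4)

The characteristic polynomial is
  det(x·I − A) = x^3 + 12*x^2 + 48*x + 64 = (x + 4)^3

Eigenvalues and multiplicities (the geometric multiplicity of λ is n − rank(A − λI), which equals the number of Jordan blocks for λ):
  λ = -4: algebraic multiplicity = 3, geometric multiplicity = 2

Determining the block sizes for each eigenvalue:
  λ = -4: 2 blocks summing to 3 forces exactly one block of size 2 and the rest size 1 → block sizes [2, 1]

Assembling the blocks gives a Jordan form
J =
  [-4,  1,  0]
  [ 0, -4,  0]
  [ 0,  0, -4]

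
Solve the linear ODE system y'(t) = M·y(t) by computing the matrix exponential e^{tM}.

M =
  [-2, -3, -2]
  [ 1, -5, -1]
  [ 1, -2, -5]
e^{tM} =
  [-t^2*exp(-4*t)/2 + 2*t*exp(-4*t) + exp(-4*t), t^2*exp(-4*t)/2 - 3*t*exp(-4*t), t^2*exp(-4*t)/2 - 2*t*exp(-4*t)]
  [t*exp(-4*t), -t*exp(-4*t) + exp(-4*t), -t*exp(-4*t)]
  [-t^2*exp(-4*t)/2 + t*exp(-4*t), t^2*exp(-4*t)/2 - 2*t*exp(-4*t), t^2*exp(-4*t)/2 - t*exp(-4*t) + exp(-4*t)]

Strategy: write M = P · J · P⁻¹ where J is a Jordan canonical form, so e^{tM} = P · e^{tJ} · P⁻¹, and e^{tJ} can be computed block-by-block.

M has Jordan form
J =
  [-4,  1,  0]
  [ 0, -4,  1]
  [ 0,  0, -4]
(up to reordering of blocks).

Per-block formulas:
  For a 3×3 Jordan block J_3(-4): exp(t · J_3(-4)) = e^(-4t)·(I + t·N + (t^2/2)·N^2), where N is the 3×3 nilpotent shift.

After assembling e^{tJ} and conjugating by P, we get:

e^{tM} =
  [-t^2*exp(-4*t)/2 + 2*t*exp(-4*t) + exp(-4*t), t^2*exp(-4*t)/2 - 3*t*exp(-4*t), t^2*exp(-4*t)/2 - 2*t*exp(-4*t)]
  [t*exp(-4*t), -t*exp(-4*t) + exp(-4*t), -t*exp(-4*t)]
  [-t^2*exp(-4*t)/2 + t*exp(-4*t), t^2*exp(-4*t)/2 - 2*t*exp(-4*t), t^2*exp(-4*t)/2 - t*exp(-4*t) + exp(-4*t)]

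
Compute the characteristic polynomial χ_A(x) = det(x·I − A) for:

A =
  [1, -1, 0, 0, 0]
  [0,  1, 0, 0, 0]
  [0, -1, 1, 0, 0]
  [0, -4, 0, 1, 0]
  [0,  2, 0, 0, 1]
x^5 - 5*x^4 + 10*x^3 - 10*x^2 + 5*x - 1

Expanding det(x·I − A) (e.g. by cofactor expansion or by noting that A is similar to its Jordan form J, which has the same characteristic polynomial as A) gives
  χ_A(x) = x^5 - 5*x^4 + 10*x^3 - 10*x^2 + 5*x - 1
which factors as (x - 1)^5. The eigenvalues (with algebraic multiplicities) are λ = 1 with multiplicity 5.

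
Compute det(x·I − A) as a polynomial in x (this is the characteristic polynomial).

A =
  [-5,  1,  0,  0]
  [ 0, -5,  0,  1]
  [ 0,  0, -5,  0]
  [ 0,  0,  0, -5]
x^4 + 20*x^3 + 150*x^2 + 500*x + 625

Expanding det(x·I − A) (e.g. by cofactor expansion or by noting that A is similar to its Jordan form J, which has the same characteristic polynomial as A) gives
  χ_A(x) = x^4 + 20*x^3 + 150*x^2 + 500*x + 625
which factors as (x + 5)^4. The eigenvalues (with algebraic multiplicities) are λ = -5 with multiplicity 4.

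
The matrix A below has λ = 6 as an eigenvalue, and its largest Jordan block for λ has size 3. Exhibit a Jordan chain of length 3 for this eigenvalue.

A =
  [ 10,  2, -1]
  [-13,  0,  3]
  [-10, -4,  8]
A Jordan chain for λ = 6 of length 3:
v_1 = (0, -4, -8)ᵀ
v_2 = (4, -13, -10)ᵀ
v_3 = (1, 0, 0)ᵀ

Let N = A − (6)·I. We want v_3 with N^3 v_3 = 0 but N^2 v_3 ≠ 0; then v_{j-1} := N · v_j for j = 3, …, 2.

Pick v_3 = (1, 0, 0)ᵀ.
Then v_2 = N · v_3 = (4, -13, -10)ᵀ.
Then v_1 = N · v_2 = (0, -4, -8)ᵀ.

Sanity check: (A − (6)·I) v_1 = (0, 0, 0)ᵀ = 0. ✓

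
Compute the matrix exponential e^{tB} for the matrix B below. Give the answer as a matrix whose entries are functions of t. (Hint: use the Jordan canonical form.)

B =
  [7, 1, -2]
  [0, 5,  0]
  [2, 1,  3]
e^{tB} =
  [2*t*exp(5*t) + exp(5*t), t*exp(5*t), -2*t*exp(5*t)]
  [0, exp(5*t), 0]
  [2*t*exp(5*t), t*exp(5*t), -2*t*exp(5*t) + exp(5*t)]

Strategy: write B = P · J · P⁻¹ where J is a Jordan canonical form, so e^{tB} = P · e^{tJ} · P⁻¹, and e^{tJ} can be computed block-by-block.

B has Jordan form
J =
  [5, 1, 0]
  [0, 5, 0]
  [0, 0, 5]
(up to reordering of blocks).

Per-block formulas:
  For a 2×2 Jordan block J_2(5): exp(t · J_2(5)) = e^(5t)·(I + t·N), where N is the 2×2 nilpotent shift.
  For a 1×1 block at λ = 5: exp(t · [5]) = [e^(5t)].

After assembling e^{tJ} and conjugating by P, we get:

e^{tB} =
  [2*t*exp(5*t) + exp(5*t), t*exp(5*t), -2*t*exp(5*t)]
  [0, exp(5*t), 0]
  [2*t*exp(5*t), t*exp(5*t), -2*t*exp(5*t) + exp(5*t)]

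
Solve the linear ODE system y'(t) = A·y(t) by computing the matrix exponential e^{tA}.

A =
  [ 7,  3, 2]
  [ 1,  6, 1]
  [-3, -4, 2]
e^{tA} =
  [t^2*exp(5*t)/2 + 2*t*exp(5*t) + exp(5*t), t^2*exp(5*t)/2 + 3*t*exp(5*t), t^2*exp(5*t)/2 + 2*t*exp(5*t)]
  [t*exp(5*t), t*exp(5*t) + exp(5*t), t*exp(5*t)]
  [-t^2*exp(5*t)/2 - 3*t*exp(5*t), -t^2*exp(5*t)/2 - 4*t*exp(5*t), -t^2*exp(5*t)/2 - 3*t*exp(5*t) + exp(5*t)]

Strategy: write A = P · J · P⁻¹ where J is a Jordan canonical form, so e^{tA} = P · e^{tJ} · P⁻¹, and e^{tJ} can be computed block-by-block.

A has Jordan form
J =
  [5, 1, 0]
  [0, 5, 1]
  [0, 0, 5]
(up to reordering of blocks).

Per-block formulas:
  For a 3×3 Jordan block J_3(5): exp(t · J_3(5)) = e^(5t)·(I + t·N + (t^2/2)·N^2), where N is the 3×3 nilpotent shift.

After assembling e^{tJ} and conjugating by P, we get:

e^{tA} =
  [t^2*exp(5*t)/2 + 2*t*exp(5*t) + exp(5*t), t^2*exp(5*t)/2 + 3*t*exp(5*t), t^2*exp(5*t)/2 + 2*t*exp(5*t)]
  [t*exp(5*t), t*exp(5*t) + exp(5*t), t*exp(5*t)]
  [-t^2*exp(5*t)/2 - 3*t*exp(5*t), -t^2*exp(5*t)/2 - 4*t*exp(5*t), -t^2*exp(5*t)/2 - 3*t*exp(5*t) + exp(5*t)]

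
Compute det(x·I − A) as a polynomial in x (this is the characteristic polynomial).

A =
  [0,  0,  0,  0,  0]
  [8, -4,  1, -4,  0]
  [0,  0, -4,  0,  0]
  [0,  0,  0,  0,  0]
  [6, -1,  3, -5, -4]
x^5 + 12*x^4 + 48*x^3 + 64*x^2

Expanding det(x·I − A) (e.g. by cofactor expansion or by noting that A is similar to its Jordan form J, which has the same characteristic polynomial as A) gives
  χ_A(x) = x^5 + 12*x^4 + 48*x^3 + 64*x^2
which factors as x^2*(x + 4)^3. The eigenvalues (with algebraic multiplicities) are λ = -4 with multiplicity 3, λ = 0 with multiplicity 2.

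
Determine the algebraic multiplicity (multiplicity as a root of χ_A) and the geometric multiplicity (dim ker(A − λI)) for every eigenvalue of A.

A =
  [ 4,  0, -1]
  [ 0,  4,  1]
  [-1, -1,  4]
λ = 4: alg = 3, geom = 1

Step 1 — factor the characteristic polynomial to read off the algebraic multiplicities:
  χ_A(x) = (x - 4)^3

Step 2 — compute geometric multiplicities via the rank-nullity identity g(λ) = n − rank(A − λI):
  rank(A − (4)·I) = 2, so dim ker(A − (4)·I) = n − 2 = 1

Summary:
  λ = 4: algebraic multiplicity = 3, geometric multiplicity = 1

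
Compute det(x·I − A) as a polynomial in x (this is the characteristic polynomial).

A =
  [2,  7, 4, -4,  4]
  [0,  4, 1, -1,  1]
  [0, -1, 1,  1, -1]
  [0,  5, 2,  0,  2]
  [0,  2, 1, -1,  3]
x^5 - 10*x^4 + 40*x^3 - 80*x^2 + 80*x - 32

Expanding det(x·I − A) (e.g. by cofactor expansion or by noting that A is similar to its Jordan form J, which has the same characteristic polynomial as A) gives
  χ_A(x) = x^5 - 10*x^4 + 40*x^3 - 80*x^2 + 80*x - 32
which factors as (x - 2)^5. The eigenvalues (with algebraic multiplicities) are λ = 2 with multiplicity 5.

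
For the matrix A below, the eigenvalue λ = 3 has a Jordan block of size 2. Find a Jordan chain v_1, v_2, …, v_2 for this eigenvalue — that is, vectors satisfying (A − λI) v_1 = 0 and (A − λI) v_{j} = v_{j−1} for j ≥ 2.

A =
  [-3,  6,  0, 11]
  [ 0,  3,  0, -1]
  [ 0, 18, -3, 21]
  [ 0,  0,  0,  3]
A Jordan chain for λ = 3 of length 2:
v_1 = (-3, -3, -9, 0)ᵀ
v_2 = (2, -4, 0, 3)ᵀ

Let N = A − (3)·I. We want v_2 with N^2 v_2 = 0 but N^1 v_2 ≠ 0; then v_{j-1} := N · v_j for j = 2, …, 2.

Pick v_2 = (2, -4, 0, 3)ᵀ.
Then v_1 = N · v_2 = (-3, -3, -9, 0)ᵀ.

Sanity check: (A − (3)·I) v_1 = (0, 0, 0, 0)ᵀ = 0. ✓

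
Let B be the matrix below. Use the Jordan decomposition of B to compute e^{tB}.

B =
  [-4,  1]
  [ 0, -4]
e^{tB} =
  [exp(-4*t), t*exp(-4*t)]
  [0, exp(-4*t)]

Strategy: write B = P · J · P⁻¹ where J is a Jordan canonical form, so e^{tB} = P · e^{tJ} · P⁻¹, and e^{tJ} can be computed block-by-block.

B has Jordan form
J =
  [-4,  1]
  [ 0, -4]
(up to reordering of blocks).

Per-block formulas:
  For a 2×2 Jordan block J_2(-4): exp(t · J_2(-4)) = e^(-4t)·(I + t·N), where N is the 2×2 nilpotent shift.

After assembling e^{tJ} and conjugating by P, we get:

e^{tB} =
  [exp(-4*t), t*exp(-4*t)]
  [0, exp(-4*t)]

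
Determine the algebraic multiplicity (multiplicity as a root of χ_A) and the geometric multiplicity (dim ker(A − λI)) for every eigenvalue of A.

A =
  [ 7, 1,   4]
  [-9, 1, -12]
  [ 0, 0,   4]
λ = 4: alg = 3, geom = 2

Step 1 — factor the characteristic polynomial to read off the algebraic multiplicities:
  χ_A(x) = (x - 4)^3

Step 2 — compute geometric multiplicities via the rank-nullity identity g(λ) = n − rank(A − λI):
  rank(A − (4)·I) = 1, so dim ker(A − (4)·I) = n − 1 = 2

Summary:
  λ = 4: algebraic multiplicity = 3, geometric multiplicity = 2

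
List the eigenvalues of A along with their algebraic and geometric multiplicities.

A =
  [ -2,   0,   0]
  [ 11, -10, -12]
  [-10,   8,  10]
λ = -2: alg = 2, geom = 1; λ = 2: alg = 1, geom = 1

Step 1 — factor the characteristic polynomial to read off the algebraic multiplicities:
  χ_A(x) = (x - 2)*(x + 2)^2

Step 2 — compute geometric multiplicities via the rank-nullity identity g(λ) = n − rank(A − λI):
  rank(A − (-2)·I) = 2, so dim ker(A − (-2)·I) = n − 2 = 1
  rank(A − (2)·I) = 2, so dim ker(A − (2)·I) = n − 2 = 1

Summary:
  λ = -2: algebraic multiplicity = 2, geometric multiplicity = 1
  λ = 2: algebraic multiplicity = 1, geometric multiplicity = 1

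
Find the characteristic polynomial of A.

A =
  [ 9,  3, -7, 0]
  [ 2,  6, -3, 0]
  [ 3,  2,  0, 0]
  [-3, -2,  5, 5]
x^4 - 20*x^3 + 150*x^2 - 500*x + 625

Expanding det(x·I − A) (e.g. by cofactor expansion or by noting that A is similar to its Jordan form J, which has the same characteristic polynomial as A) gives
  χ_A(x) = x^4 - 20*x^3 + 150*x^2 - 500*x + 625
which factors as (x - 5)^4. The eigenvalues (with algebraic multiplicities) are λ = 5 with multiplicity 4.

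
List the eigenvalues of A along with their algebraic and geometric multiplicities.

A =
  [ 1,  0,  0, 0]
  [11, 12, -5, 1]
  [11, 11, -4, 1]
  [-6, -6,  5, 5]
λ = 1: alg = 2, geom = 2; λ = 6: alg = 2, geom = 1

Step 1 — factor the characteristic polynomial to read off the algebraic multiplicities:
  χ_A(x) = (x - 6)^2*(x - 1)^2

Step 2 — compute geometric multiplicities via the rank-nullity identity g(λ) = n − rank(A − λI):
  rank(A − (1)·I) = 2, so dim ker(A − (1)·I) = n − 2 = 2
  rank(A − (6)·I) = 3, so dim ker(A − (6)·I) = n − 3 = 1

Summary:
  λ = 1: algebraic multiplicity = 2, geometric multiplicity = 2
  λ = 6: algebraic multiplicity = 2, geometric multiplicity = 1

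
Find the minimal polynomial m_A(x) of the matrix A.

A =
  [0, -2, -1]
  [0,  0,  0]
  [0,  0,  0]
x^2

The characteristic polynomial is χ_A(x) = x^3, so the eigenvalues are known. The minimal polynomial is
  m_A(x) = Π_λ (x − λ)^{k_λ}
where k_λ is the size of the *largest* Jordan block for λ (equivalently, the smallest k with (A − λI)^k v = 0 for every generalised eigenvector v of λ).

  λ = 0: largest Jordan block has size 2, contributing (x − 0)^2

So m_A(x) = x^2 = x^2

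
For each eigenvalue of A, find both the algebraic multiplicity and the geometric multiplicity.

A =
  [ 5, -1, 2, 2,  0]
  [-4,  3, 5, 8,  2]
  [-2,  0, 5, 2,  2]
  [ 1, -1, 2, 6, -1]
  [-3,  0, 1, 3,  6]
λ = 5: alg = 5, geom = 2

Step 1 — factor the characteristic polynomial to read off the algebraic multiplicities:
  χ_A(x) = (x - 5)^5

Step 2 — compute geometric multiplicities via the rank-nullity identity g(λ) = n − rank(A − λI):
  rank(A − (5)·I) = 3, so dim ker(A − (5)·I) = n − 3 = 2

Summary:
  λ = 5: algebraic multiplicity = 5, geometric multiplicity = 2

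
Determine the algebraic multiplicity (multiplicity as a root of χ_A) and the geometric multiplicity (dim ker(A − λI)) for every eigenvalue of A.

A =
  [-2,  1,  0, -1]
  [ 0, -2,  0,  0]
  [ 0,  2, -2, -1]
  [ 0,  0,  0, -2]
λ = -2: alg = 4, geom = 2

Step 1 — factor the characteristic polynomial to read off the algebraic multiplicities:
  χ_A(x) = (x + 2)^4

Step 2 — compute geometric multiplicities via the rank-nullity identity g(λ) = n − rank(A − λI):
  rank(A − (-2)·I) = 2, so dim ker(A − (-2)·I) = n − 2 = 2

Summary:
  λ = -2: algebraic multiplicity = 4, geometric multiplicity = 2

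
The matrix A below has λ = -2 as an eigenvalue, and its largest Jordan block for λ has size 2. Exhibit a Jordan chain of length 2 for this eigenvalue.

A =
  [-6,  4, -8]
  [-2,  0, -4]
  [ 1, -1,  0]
A Jordan chain for λ = -2 of length 2:
v_1 = (-4, -2, 1)ᵀ
v_2 = (1, 0, 0)ᵀ

Let N = A − (-2)·I. We want v_2 with N^2 v_2 = 0 but N^1 v_2 ≠ 0; then v_{j-1} := N · v_j for j = 2, …, 2.

Pick v_2 = (1, 0, 0)ᵀ.
Then v_1 = N · v_2 = (-4, -2, 1)ᵀ.

Sanity check: (A − (-2)·I) v_1 = (0, 0, 0)ᵀ = 0. ✓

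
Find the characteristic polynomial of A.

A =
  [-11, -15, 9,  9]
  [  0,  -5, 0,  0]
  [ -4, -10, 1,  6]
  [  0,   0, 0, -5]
x^4 + 20*x^3 + 150*x^2 + 500*x + 625

Expanding det(x·I − A) (e.g. by cofactor expansion or by noting that A is similar to its Jordan form J, which has the same characteristic polynomial as A) gives
  χ_A(x) = x^4 + 20*x^3 + 150*x^2 + 500*x + 625
which factors as (x + 5)^4. The eigenvalues (with algebraic multiplicities) are λ = -5 with multiplicity 4.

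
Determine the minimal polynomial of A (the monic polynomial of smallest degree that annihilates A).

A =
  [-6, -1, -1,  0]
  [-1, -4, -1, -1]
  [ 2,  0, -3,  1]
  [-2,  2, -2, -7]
x^2 + 10*x + 25

The characteristic polynomial is χ_A(x) = (x + 5)^4, so the eigenvalues are known. The minimal polynomial is
  m_A(x) = Π_λ (x − λ)^{k_λ}
where k_λ is the size of the *largest* Jordan block for λ (equivalently, the smallest k with (A − λI)^k v = 0 for every generalised eigenvector v of λ).

  λ = -5: largest Jordan block has size 2, contributing (x + 5)^2

So m_A(x) = (x + 5)^2 = x^2 + 10*x + 25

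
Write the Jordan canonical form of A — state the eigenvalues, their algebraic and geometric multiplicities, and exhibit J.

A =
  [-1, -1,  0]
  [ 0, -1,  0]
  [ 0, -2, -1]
J_2(-1) ⊕ J_1(-1)

The characteristic polynomial is
  det(x·I − A) = x^3 + 3*x^2 + 3*x + 1 = (x + 1)^3

Eigenvalues and multiplicities (the geometric multiplicity of λ is n − rank(A − λI), which equals the number of Jordan blocks for λ):
  λ = -1: algebraic multiplicity = 3, geometric multiplicity = 2

Determining the block sizes for each eigenvalue:
  λ = -1: 2 blocks summing to 3 forces exactly one block of size 2 and the rest size 1 → block sizes [2, 1]

Assembling the blocks gives a Jordan form
J =
  [-1,  1,  0]
  [ 0, -1,  0]
  [ 0,  0, -1]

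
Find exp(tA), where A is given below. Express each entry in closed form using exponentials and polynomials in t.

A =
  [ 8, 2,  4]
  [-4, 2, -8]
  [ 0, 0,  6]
e^{tA} =
  [2*exp(6*t) - exp(4*t), exp(6*t) - exp(4*t), 2*exp(6*t) - 2*exp(4*t)]
  [-2*exp(6*t) + 2*exp(4*t), -exp(6*t) + 2*exp(4*t), -4*exp(6*t) + 4*exp(4*t)]
  [0, 0, exp(6*t)]

Strategy: write A = P · J · P⁻¹ where J is a Jordan canonical form, so e^{tA} = P · e^{tJ} · P⁻¹, and e^{tJ} can be computed block-by-block.

A has Jordan form
J =
  [4, 0, 0]
  [0, 6, 0]
  [0, 0, 6]
(up to reordering of blocks).

Per-block formulas:
  For a 1×1 block at λ = 6: exp(t · [6]) = [e^(6t)].
  For a 1×1 block at λ = 4: exp(t · [4]) = [e^(4t)].

After assembling e^{tJ} and conjugating by P, we get:

e^{tA} =
  [2*exp(6*t) - exp(4*t), exp(6*t) - exp(4*t), 2*exp(6*t) - 2*exp(4*t)]
  [-2*exp(6*t) + 2*exp(4*t), -exp(6*t) + 2*exp(4*t), -4*exp(6*t) + 4*exp(4*t)]
  [0, 0, exp(6*t)]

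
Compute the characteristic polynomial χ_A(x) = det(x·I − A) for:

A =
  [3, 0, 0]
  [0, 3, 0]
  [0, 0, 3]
x^3 - 9*x^2 + 27*x - 27

Expanding det(x·I − A) (e.g. by cofactor expansion or by noting that A is similar to its Jordan form J, which has the same characteristic polynomial as A) gives
  χ_A(x) = x^3 - 9*x^2 + 27*x - 27
which factors as (x - 3)^3. The eigenvalues (with algebraic multiplicities) are λ = 3 with multiplicity 3.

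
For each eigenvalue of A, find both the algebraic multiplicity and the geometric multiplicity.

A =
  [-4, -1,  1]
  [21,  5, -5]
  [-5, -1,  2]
λ = 1: alg = 3, geom = 1

Step 1 — factor the characteristic polynomial to read off the algebraic multiplicities:
  χ_A(x) = (x - 1)^3

Step 2 — compute geometric multiplicities via the rank-nullity identity g(λ) = n − rank(A − λI):
  rank(A − (1)·I) = 2, so dim ker(A − (1)·I) = n − 2 = 1

Summary:
  λ = 1: algebraic multiplicity = 3, geometric multiplicity = 1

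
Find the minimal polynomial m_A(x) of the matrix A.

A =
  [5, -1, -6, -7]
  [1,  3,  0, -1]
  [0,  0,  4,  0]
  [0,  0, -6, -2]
x^3 - 6*x^2 + 32

The characteristic polynomial is χ_A(x) = (x - 4)^3*(x + 2), so the eigenvalues are known. The minimal polynomial is
  m_A(x) = Π_λ (x − λ)^{k_λ}
where k_λ is the size of the *largest* Jordan block for λ (equivalently, the smallest k with (A − λI)^k v = 0 for every generalised eigenvector v of λ).

  λ = -2: largest Jordan block has size 1, contributing (x + 2)
  λ = 4: largest Jordan block has size 2, contributing (x − 4)^2

So m_A(x) = (x - 4)^2*(x + 2) = x^3 - 6*x^2 + 32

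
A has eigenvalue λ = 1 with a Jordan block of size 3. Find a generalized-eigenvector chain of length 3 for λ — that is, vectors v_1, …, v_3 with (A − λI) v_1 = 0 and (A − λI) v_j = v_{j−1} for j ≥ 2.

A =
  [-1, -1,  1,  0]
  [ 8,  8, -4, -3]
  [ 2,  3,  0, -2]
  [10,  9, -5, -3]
A Jordan chain for λ = 1 of length 3:
v_1 = (-2, 2, -2, 2)ᵀ
v_2 = (-2, 8, 2, 10)ᵀ
v_3 = (1, 0, 0, 0)ᵀ

Let N = A − (1)·I. We want v_3 with N^3 v_3 = 0 but N^2 v_3 ≠ 0; then v_{j-1} := N · v_j for j = 3, …, 2.

Pick v_3 = (1, 0, 0, 0)ᵀ.
Then v_2 = N · v_3 = (-2, 8, 2, 10)ᵀ.
Then v_1 = N · v_2 = (-2, 2, -2, 2)ᵀ.

Sanity check: (A − (1)·I) v_1 = (0, 0, 0, 0)ᵀ = 0. ✓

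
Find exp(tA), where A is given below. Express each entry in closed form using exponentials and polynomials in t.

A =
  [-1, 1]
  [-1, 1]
e^{tA} =
  [1 - t, t]
  [-t, t + 1]

Strategy: write A = P · J · P⁻¹ where J is a Jordan canonical form, so e^{tA} = P · e^{tJ} · P⁻¹, and e^{tJ} can be computed block-by-block.

A has Jordan form
J =
  [0, 1]
  [0, 0]
(up to reordering of blocks).

Per-block formulas:
  For a 2×2 Jordan block J_2(0): exp(t · J_2(0)) = e^(0t)·(I + t·N), where N is the 2×2 nilpotent shift.

After assembling e^{tJ} and conjugating by P, we get:

e^{tA} =
  [1 - t, t]
  [-t, t + 1]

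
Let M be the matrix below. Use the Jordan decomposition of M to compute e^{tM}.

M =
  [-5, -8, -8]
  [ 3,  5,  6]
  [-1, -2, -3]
e^{tM} =
  [-4*t*exp(-t) + exp(-t), -8*t*exp(-t), -8*t*exp(-t)]
  [3*t*exp(-t), 6*t*exp(-t) + exp(-t), 6*t*exp(-t)]
  [-t*exp(-t), -2*t*exp(-t), -2*t*exp(-t) + exp(-t)]

Strategy: write M = P · J · P⁻¹ where J is a Jordan canonical form, so e^{tM} = P · e^{tJ} · P⁻¹, and e^{tJ} can be computed block-by-block.

M has Jordan form
J =
  [-1,  1,  0]
  [ 0, -1,  0]
  [ 0,  0, -1]
(up to reordering of blocks).

Per-block formulas:
  For a 2×2 Jordan block J_2(-1): exp(t · J_2(-1)) = e^(-1t)·(I + t·N), where N is the 2×2 nilpotent shift.
  For a 1×1 block at λ = -1: exp(t · [-1]) = [e^(-1t)].

After assembling e^{tJ} and conjugating by P, we get:

e^{tM} =
  [-4*t*exp(-t) + exp(-t), -8*t*exp(-t), -8*t*exp(-t)]
  [3*t*exp(-t), 6*t*exp(-t) + exp(-t), 6*t*exp(-t)]
  [-t*exp(-t), -2*t*exp(-t), -2*t*exp(-t) + exp(-t)]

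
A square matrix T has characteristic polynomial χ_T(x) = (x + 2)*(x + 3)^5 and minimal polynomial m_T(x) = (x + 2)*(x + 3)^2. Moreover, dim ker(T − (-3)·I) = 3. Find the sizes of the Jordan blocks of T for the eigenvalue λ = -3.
Block sizes for λ = -3: [2, 2, 1]

Step 1 — from the characteristic polynomial, algebraic multiplicity of λ = -3 is 5. From dim ker(T − (-3)·I) = 3, there are exactly 3 Jordan blocks for λ = -3.
Step 2 — from the minimal polynomial, the factor (x + 3)^2 tells us the largest block for λ = -3 has size 2.
Step 3 — with total size 5, 3 blocks, and largest block 2, the block sizes (in nonincreasing order) are [2, 2, 1].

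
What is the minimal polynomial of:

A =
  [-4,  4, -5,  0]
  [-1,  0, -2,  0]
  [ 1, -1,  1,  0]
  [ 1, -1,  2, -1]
x^3 + 3*x^2 + 3*x + 1

The characteristic polynomial is χ_A(x) = (x + 1)^4, so the eigenvalues are known. The minimal polynomial is
  m_A(x) = Π_λ (x − λ)^{k_λ}
where k_λ is the size of the *largest* Jordan block for λ (equivalently, the smallest k with (A − λI)^k v = 0 for every generalised eigenvector v of λ).

  λ = -1: largest Jordan block has size 3, contributing (x + 1)^3

So m_A(x) = (x + 1)^3 = x^3 + 3*x^2 + 3*x + 1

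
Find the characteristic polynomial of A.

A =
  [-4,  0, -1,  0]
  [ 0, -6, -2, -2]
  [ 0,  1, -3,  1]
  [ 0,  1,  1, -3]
x^4 + 16*x^3 + 96*x^2 + 256*x + 256

Expanding det(x·I − A) (e.g. by cofactor expansion or by noting that A is similar to its Jordan form J, which has the same characteristic polynomial as A) gives
  χ_A(x) = x^4 + 16*x^3 + 96*x^2 + 256*x + 256
which factors as (x + 4)^4. The eigenvalues (with algebraic multiplicities) are λ = -4 with multiplicity 4.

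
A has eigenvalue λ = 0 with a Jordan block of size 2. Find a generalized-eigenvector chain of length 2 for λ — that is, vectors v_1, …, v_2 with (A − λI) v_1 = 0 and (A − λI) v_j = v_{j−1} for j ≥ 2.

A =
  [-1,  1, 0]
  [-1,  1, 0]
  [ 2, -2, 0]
A Jordan chain for λ = 0 of length 2:
v_1 = (-1, -1, 2)ᵀ
v_2 = (1, 0, 0)ᵀ

Let N = A − (0)·I. We want v_2 with N^2 v_2 = 0 but N^1 v_2 ≠ 0; then v_{j-1} := N · v_j for j = 2, …, 2.

Pick v_2 = (1, 0, 0)ᵀ.
Then v_1 = N · v_2 = (-1, -1, 2)ᵀ.

Sanity check: (A − (0)·I) v_1 = (0, 0, 0)ᵀ = 0. ✓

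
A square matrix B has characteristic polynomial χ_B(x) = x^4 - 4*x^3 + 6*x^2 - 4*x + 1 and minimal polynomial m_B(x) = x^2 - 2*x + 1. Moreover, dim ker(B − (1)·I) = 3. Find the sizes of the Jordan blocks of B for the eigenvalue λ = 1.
Block sizes for λ = 1: [2, 1, 1]

Step 1 — from the characteristic polynomial, algebraic multiplicity of λ = 1 is 4. From dim ker(B − (1)·I) = 3, there are exactly 3 Jordan blocks for λ = 1.
Step 2 — from the minimal polynomial, the factor (x − 1)^2 tells us the largest block for λ = 1 has size 2.
Step 3 — with total size 4, 3 blocks, and largest block 2, the block sizes (in nonincreasing order) are [2, 1, 1].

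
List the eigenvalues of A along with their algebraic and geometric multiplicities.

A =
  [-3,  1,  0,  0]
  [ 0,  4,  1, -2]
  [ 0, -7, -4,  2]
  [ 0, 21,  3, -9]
λ = -3: alg = 4, geom = 2

Step 1 — factor the characteristic polynomial to read off the algebraic multiplicities:
  χ_A(x) = (x + 3)^4

Step 2 — compute geometric multiplicities via the rank-nullity identity g(λ) = n − rank(A − λI):
  rank(A − (-3)·I) = 2, so dim ker(A − (-3)·I) = n − 2 = 2

Summary:
  λ = -3: algebraic multiplicity = 4, geometric multiplicity = 2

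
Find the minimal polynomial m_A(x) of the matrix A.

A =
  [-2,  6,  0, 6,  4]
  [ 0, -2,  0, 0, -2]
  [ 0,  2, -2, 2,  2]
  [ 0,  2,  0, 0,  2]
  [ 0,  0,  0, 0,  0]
x^2 + 2*x

The characteristic polynomial is χ_A(x) = x^2*(x + 2)^3, so the eigenvalues are known. The minimal polynomial is
  m_A(x) = Π_λ (x − λ)^{k_λ}
where k_λ is the size of the *largest* Jordan block for λ (equivalently, the smallest k with (A − λI)^k v = 0 for every generalised eigenvector v of λ).

  λ = -2: largest Jordan block has size 1, contributing (x + 2)
  λ = 0: largest Jordan block has size 1, contributing (x − 0)

So m_A(x) = x*(x + 2) = x^2 + 2*x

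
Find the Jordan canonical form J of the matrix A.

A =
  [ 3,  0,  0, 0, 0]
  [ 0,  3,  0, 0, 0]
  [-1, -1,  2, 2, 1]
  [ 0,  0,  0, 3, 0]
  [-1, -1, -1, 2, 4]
J_2(3) ⊕ J_1(3) ⊕ J_1(3) ⊕ J_1(3)

The characteristic polynomial is
  det(x·I − A) = x^5 - 15*x^4 + 90*x^3 - 270*x^2 + 405*x - 243 = (x - 3)^5

Eigenvalues and multiplicities (the geometric multiplicity of λ is n − rank(A − λI), which equals the number of Jordan blocks for λ):
  λ = 3: algebraic multiplicity = 5, geometric multiplicity = 4

Determining the block sizes for each eigenvalue:
  λ = 3: 4 blocks summing to 5 forces exactly one block of size 2 and the rest size 1 → block sizes [2, 1, 1, 1]

Assembling the blocks gives a Jordan form
J =
  [3, 1, 0, 0, 0]
  [0, 3, 0, 0, 0]
  [0, 0, 3, 0, 0]
  [0, 0, 0, 3, 0]
  [0, 0, 0, 0, 3]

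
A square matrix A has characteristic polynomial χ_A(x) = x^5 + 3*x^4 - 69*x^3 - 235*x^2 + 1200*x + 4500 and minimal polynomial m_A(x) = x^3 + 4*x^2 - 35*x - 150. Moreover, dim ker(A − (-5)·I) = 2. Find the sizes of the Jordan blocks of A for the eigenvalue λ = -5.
Block sizes for λ = -5: [2, 1]

Step 1 — from the characteristic polynomial, algebraic multiplicity of λ = -5 is 3. From dim ker(A − (-5)·I) = 2, there are exactly 2 Jordan blocks for λ = -5.
Step 2 — from the minimal polynomial, the factor (x + 5)^2 tells us the largest block for λ = -5 has size 2.
Step 3 — with total size 3, 2 blocks, and largest block 2, the block sizes (in nonincreasing order) are [2, 1].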